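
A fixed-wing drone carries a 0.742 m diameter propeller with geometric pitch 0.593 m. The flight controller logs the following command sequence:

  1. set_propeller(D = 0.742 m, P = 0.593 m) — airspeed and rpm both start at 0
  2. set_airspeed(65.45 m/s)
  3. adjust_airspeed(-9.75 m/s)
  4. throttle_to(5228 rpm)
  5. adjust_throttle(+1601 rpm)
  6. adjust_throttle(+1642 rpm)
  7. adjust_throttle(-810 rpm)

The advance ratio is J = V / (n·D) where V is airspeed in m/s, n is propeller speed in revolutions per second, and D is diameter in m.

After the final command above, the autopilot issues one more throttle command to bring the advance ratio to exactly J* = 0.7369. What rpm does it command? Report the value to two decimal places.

rpm = 6112.15

set_propeller: D = 0.742 m, P = 0.593 m (p = P/D = 0.799191); state ← (V=0, rpm=0)
set_airspeed(65.45): V ← 65.45 m/s
adjust_airspeed(-9.75): V ← 65.45 -9.75 = 55.7 m/s
throttle_to(5228): rpm ← 5228
adjust_throttle(+1601): rpm ← 5228 +1601 = 6829
adjust_throttle(+1642): rpm ← 6829 +1642 = 8471
adjust_throttle(-810): rpm ← 8471 -810 = 7661
final state: V = 55.7 m/s, rpm = 7661 → n = rpm/60 = 127.683333 rev/s
target J* = 0.7369; solve J* = V/(n·D) for n: n = V/(J*·D) = 55.7/(0.7369 × 0.742) = 101.869162 rev/s
rpm = 60·n = 6112.149717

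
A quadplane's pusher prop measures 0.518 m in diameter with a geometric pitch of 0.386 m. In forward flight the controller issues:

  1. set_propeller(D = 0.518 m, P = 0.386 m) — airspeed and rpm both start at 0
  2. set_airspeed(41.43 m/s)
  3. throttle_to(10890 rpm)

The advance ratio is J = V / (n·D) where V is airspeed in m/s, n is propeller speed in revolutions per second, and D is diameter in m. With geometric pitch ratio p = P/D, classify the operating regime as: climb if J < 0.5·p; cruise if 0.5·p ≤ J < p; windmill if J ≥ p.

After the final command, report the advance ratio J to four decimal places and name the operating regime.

set_propeller: D = 0.518 m, P = 0.386 m (p = P/D = 0.745174); state ← (V=0, rpm=0)
set_airspeed(41.43): V ← 41.43 m/s
throttle_to(10890): rpm ← 10890
final state: V = 41.43 m/s, rpm = 10890 → n = rpm/60 = 181.500000 rev/s
J = V / (n·D) = 41.43 / (181.500000 × 0.518) = 0.440665
regime bands: climb J<0.3726 | cruise [0.3726, 0.7452) | windmill J≥0.7452
J = 0.4407 → cruise

J = 0.4407, regime = cruise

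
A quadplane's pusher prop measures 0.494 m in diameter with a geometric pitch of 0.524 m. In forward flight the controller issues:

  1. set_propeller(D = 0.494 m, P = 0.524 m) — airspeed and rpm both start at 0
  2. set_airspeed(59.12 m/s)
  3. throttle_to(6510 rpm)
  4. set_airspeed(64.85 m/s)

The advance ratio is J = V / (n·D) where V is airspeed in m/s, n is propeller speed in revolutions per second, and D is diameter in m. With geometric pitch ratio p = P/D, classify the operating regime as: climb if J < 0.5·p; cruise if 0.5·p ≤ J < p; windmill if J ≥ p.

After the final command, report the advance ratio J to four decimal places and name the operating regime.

set_propeller: D = 0.494 m, P = 0.524 m (p = P/D = 1.060729); state ← (V=0, rpm=0)
set_airspeed(59.12): V ← 59.12 m/s
throttle_to(6510): rpm ← 6510
set_airspeed(64.85): V ← 64.85 m/s
final state: V = 64.85 m/s, rpm = 6510 → n = rpm/60 = 108.500000 rev/s
J = V / (n·D) = 64.85 / (108.500000 × 0.494) = 1.209911
regime bands: climb J<0.5304 | cruise [0.5304, 1.0607) | windmill J≥1.0607
J = 1.2099 → windmill

J = 1.2099, regime = windmill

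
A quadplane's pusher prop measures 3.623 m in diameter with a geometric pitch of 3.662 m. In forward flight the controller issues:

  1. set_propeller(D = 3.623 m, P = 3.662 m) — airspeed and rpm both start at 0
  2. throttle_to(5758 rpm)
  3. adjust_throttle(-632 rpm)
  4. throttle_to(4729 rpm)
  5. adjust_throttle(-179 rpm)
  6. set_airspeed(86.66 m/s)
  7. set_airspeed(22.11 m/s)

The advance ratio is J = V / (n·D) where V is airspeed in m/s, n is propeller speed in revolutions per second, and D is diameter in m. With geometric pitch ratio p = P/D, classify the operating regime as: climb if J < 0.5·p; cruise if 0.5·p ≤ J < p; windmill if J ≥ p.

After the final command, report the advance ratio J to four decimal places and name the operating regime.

set_propeller: D = 3.623 m, P = 3.662 m (p = P/D = 1.010765); state ← (V=0, rpm=0)
throttle_to(5758): rpm ← 5758
adjust_throttle(-632): rpm ← 5758 -632 = 5126
throttle_to(4729): rpm ← 4729
adjust_throttle(-179): rpm ← 4729 -179 = 4550
set_airspeed(86.66): V ← 86.66 m/s
set_airspeed(22.11): V ← 22.11 m/s
final state: V = 22.11 m/s, rpm = 4550 → n = rpm/60 = 75.833333 rev/s
J = V / (n·D) = 22.11 / (75.833333 × 3.623) = 0.080475
regime bands: climb J<0.5054 | cruise [0.5054, 1.0108) | windmill J≥1.0108
J = 0.0805 → climb

J = 0.0805, regime = climb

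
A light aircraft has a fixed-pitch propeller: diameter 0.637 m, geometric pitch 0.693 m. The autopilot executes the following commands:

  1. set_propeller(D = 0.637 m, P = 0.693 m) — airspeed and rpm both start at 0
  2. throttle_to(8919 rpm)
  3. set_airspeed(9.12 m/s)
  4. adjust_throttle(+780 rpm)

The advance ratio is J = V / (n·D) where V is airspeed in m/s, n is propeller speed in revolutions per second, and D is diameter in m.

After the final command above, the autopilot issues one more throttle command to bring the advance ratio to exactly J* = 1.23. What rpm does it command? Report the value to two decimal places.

rpm = 698.40

set_propeller: D = 0.637 m, P = 0.693 m (p = P/D = 1.087912); state ← (V=0, rpm=0)
throttle_to(8919): rpm ← 8919
set_airspeed(9.12): V ← 9.12 m/s
adjust_throttle(+780): rpm ← 8919 +780 = 9699
final state: V = 9.12 m/s, rpm = 9699 → n = rpm/60 = 161.650000 rev/s
target J* = 1.23; solve J* = V/(n·D) for n: n = V/(J*·D) = 9.12/(1.23 × 0.637) = 11.639928 rev/s
rpm = 60·n = 698.395681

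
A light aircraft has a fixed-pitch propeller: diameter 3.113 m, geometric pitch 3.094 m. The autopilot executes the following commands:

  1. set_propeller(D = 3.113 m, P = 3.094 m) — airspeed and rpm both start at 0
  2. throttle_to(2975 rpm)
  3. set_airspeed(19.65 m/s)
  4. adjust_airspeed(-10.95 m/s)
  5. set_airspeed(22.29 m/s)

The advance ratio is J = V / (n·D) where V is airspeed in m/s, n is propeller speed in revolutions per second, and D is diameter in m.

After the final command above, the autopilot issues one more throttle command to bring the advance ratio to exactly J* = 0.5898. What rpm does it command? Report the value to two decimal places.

rpm = 728.41

set_propeller: D = 3.113 m, P = 3.094 m (p = P/D = 0.993897); state ← (V=0, rpm=0)
throttle_to(2975): rpm ← 2975
set_airspeed(19.65): V ← 19.65 m/s
adjust_airspeed(-10.95): V ← 19.65 -10.95 = 8.7 m/s
set_airspeed(22.29): V ← 22.29 m/s
final state: V = 22.29 m/s, rpm = 2975 → n = rpm/60 = 49.583333 rev/s
target J* = 0.5898; solve J* = V/(n·D) for n: n = V/(J*·D) = 22.29/(0.5898 × 3.113) = 12.140209 rev/s
rpm = 60·n = 728.412567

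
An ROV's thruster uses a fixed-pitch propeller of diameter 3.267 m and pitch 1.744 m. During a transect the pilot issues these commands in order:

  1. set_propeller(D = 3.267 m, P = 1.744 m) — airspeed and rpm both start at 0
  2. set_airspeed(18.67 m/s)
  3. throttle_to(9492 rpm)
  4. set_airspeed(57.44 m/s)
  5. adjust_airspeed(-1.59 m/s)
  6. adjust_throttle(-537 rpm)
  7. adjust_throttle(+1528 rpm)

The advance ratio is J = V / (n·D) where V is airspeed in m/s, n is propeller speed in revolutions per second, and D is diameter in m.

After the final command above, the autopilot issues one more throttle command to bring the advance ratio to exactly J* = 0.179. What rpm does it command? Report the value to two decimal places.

rpm = 5730.23

set_propeller: D = 3.267 m, P = 1.744 m (p = P/D = 0.533823); state ← (V=0, rpm=0)
set_airspeed(18.67): V ← 18.67 m/s
throttle_to(9492): rpm ← 9492
set_airspeed(57.44): V ← 57.44 m/s
adjust_airspeed(-1.59): V ← 57.44 -1.59 = 55.85 m/s
adjust_throttle(-537): rpm ← 9492 -537 = 8955
adjust_throttle(+1528): rpm ← 8955 +1528 = 10483
final state: V = 55.85 m/s, rpm = 10483 → n = rpm/60 = 174.716667 rev/s
target J* = 0.179; solve J* = V/(n·D) for n: n = V/(J*·D) = 55.85/(0.179 × 3.267) = 95.503879 rev/s
rpm = 60·n = 5730.232749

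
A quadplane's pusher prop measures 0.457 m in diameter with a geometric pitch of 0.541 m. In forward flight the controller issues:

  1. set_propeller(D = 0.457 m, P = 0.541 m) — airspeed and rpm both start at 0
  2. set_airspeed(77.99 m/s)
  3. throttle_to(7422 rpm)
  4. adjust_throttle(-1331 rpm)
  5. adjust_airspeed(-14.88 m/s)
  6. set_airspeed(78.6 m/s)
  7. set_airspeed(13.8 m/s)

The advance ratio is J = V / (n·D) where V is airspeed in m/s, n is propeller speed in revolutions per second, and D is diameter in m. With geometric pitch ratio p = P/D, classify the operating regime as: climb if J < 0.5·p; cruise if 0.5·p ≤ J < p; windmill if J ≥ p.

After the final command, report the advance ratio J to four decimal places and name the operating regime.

set_propeller: D = 0.457 m, P = 0.541 m (p = P/D = 1.183807); state ← (V=0, rpm=0)
set_airspeed(77.99): V ← 77.99 m/s
throttle_to(7422): rpm ← 7422
adjust_throttle(-1331): rpm ← 7422 -1331 = 6091
adjust_airspeed(-14.88): V ← 77.99 -14.88 = 63.11 m/s
set_airspeed(78.6): V ← 78.6 m/s
set_airspeed(13.8): V ← 13.8 m/s
final state: V = 13.8 m/s, rpm = 6091 → n = rpm/60 = 101.516667 rev/s
J = V / (n·D) = 13.8 / (101.516667 × 0.457) = 0.297458
regime bands: climb J<0.5919 | cruise [0.5919, 1.1838) | windmill J≥1.1838
J = 0.2975 → climb

J = 0.2975, regime = climb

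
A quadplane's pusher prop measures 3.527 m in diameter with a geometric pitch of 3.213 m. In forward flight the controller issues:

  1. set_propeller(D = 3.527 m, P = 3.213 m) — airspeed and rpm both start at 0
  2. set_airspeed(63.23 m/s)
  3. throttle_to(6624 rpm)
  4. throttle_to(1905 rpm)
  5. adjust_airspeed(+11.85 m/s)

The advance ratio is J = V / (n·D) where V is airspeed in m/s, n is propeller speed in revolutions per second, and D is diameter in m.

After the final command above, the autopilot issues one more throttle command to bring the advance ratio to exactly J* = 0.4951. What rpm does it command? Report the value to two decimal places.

rpm = 2579.75

set_propeller: D = 3.527 m, P = 3.213 m (p = P/D = 0.910972); state ← (V=0, rpm=0)
set_airspeed(63.23): V ← 63.23 m/s
throttle_to(6624): rpm ← 6624
throttle_to(1905): rpm ← 1905
adjust_airspeed(+11.85): V ← 63.23 +11.85 = 75.08 m/s
final state: V = 75.08 m/s, rpm = 1905 → n = rpm/60 = 31.750000 rev/s
target J* = 0.4951; solve J* = V/(n·D) for n: n = V/(J*·D) = 75.08/(0.4951 × 3.527) = 42.995785 rev/s
rpm = 60·n = 2579.747073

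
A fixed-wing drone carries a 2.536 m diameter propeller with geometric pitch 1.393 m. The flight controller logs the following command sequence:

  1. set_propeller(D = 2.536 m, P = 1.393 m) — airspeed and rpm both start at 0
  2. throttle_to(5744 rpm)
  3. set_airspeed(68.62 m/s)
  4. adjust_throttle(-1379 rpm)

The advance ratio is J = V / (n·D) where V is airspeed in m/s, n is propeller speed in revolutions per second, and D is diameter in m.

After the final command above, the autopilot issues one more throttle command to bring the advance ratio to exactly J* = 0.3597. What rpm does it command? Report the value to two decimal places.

set_propeller: D = 2.536 m, P = 1.393 m (p = P/D = 0.549290); state ← (V=0, rpm=0)
throttle_to(5744): rpm ← 5744
set_airspeed(68.62): V ← 68.62 m/s
adjust_throttle(-1379): rpm ← 5744 -1379 = 4365
final state: V = 68.62 m/s, rpm = 4365 → n = rpm/60 = 72.750000 rev/s
target J* = 0.3597; solve J* = V/(n·D) for n: n = V/(J*·D) = 68.62/(0.3597 × 2.536) = 75.224797 rev/s
rpm = 60·n = 4513.487843

rpm = 4513.49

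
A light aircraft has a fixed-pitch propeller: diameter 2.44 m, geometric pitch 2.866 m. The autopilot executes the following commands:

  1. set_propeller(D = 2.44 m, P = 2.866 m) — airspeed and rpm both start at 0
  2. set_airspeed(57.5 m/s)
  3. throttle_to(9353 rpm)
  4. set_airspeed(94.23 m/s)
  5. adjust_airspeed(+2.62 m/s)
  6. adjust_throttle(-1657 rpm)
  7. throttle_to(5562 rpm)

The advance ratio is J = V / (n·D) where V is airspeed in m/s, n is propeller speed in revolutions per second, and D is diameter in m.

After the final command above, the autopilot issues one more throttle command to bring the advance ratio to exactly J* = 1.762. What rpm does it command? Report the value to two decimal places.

rpm = 1351.62

set_propeller: D = 2.44 m, P = 2.866 m (p = P/D = 1.174590); state ← (V=0, rpm=0)
set_airspeed(57.5): V ← 57.5 m/s
throttle_to(9353): rpm ← 9353
set_airspeed(94.23): V ← 94.23 m/s
adjust_airspeed(+2.62): V ← 94.23 +2.62 = 96.85 m/s
adjust_throttle(-1657): rpm ← 9353 -1657 = 7696
throttle_to(5562): rpm ← 5562
final state: V = 96.85 m/s, rpm = 5562 → n = rpm/60 = 92.700000 rev/s
target J* = 1.762; solve J* = V/(n·D) for n: n = V/(J*·D) = 96.85/(1.762 × 2.44) = 22.527028 rev/s
rpm = 60·n = 1351.621667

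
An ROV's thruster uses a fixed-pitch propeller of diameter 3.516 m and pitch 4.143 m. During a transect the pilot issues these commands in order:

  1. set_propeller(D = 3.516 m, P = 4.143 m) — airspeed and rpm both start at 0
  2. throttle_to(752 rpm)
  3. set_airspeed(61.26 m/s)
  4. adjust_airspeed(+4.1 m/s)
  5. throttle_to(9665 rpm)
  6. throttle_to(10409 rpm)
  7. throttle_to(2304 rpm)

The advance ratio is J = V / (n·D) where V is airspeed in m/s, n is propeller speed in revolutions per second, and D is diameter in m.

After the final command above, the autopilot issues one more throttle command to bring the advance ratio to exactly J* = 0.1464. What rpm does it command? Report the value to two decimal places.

set_propeller: D = 3.516 m, P = 4.143 m (p = P/D = 1.178328); state ← (V=0, rpm=0)
throttle_to(752): rpm ← 752
set_airspeed(61.26): V ← 61.26 m/s
adjust_airspeed(+4.1): V ← 61.26 +4.1 = 65.36 m/s
throttle_to(9665): rpm ← 9665
throttle_to(10409): rpm ← 10409
throttle_to(2304): rpm ← 2304
final state: V = 65.36 m/s, rpm = 2304 → n = rpm/60 = 38.400000 rev/s
target J* = 0.1464; solve J* = V/(n·D) for n: n = V/(J*·D) = 65.36/(0.1464 × 3.516) = 126.976134 rev/s
rpm = 60·n = 7618.568045

rpm = 7618.57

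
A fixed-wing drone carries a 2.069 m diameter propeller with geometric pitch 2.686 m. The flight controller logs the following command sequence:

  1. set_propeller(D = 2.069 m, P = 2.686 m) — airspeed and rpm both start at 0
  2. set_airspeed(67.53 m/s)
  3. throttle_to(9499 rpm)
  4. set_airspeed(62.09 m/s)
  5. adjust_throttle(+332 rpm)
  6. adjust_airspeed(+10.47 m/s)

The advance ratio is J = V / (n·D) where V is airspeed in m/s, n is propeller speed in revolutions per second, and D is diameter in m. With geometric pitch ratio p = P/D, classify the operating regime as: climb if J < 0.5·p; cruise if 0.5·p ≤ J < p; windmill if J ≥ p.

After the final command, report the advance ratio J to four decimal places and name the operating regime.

set_propeller: D = 2.069 m, P = 2.686 m (p = P/D = 1.298212); state ← (V=0, rpm=0)
set_airspeed(67.53): V ← 67.53 m/s
throttle_to(9499): rpm ← 9499
set_airspeed(62.09): V ← 62.09 m/s
adjust_throttle(+332): rpm ← 9499 +332 = 9831
adjust_airspeed(+10.47): V ← 62.09 +10.47 = 72.56 m/s
final state: V = 72.56 m/s, rpm = 9831 → n = rpm/60 = 163.850000 rev/s
J = V / (n·D) = 72.56 / (163.850000 × 2.069) = 0.214038
regime bands: climb J<0.6491 | cruise [0.6491, 1.2982) | windmill J≥1.2982
J = 0.2140 → climb

J = 0.2140, regime = climb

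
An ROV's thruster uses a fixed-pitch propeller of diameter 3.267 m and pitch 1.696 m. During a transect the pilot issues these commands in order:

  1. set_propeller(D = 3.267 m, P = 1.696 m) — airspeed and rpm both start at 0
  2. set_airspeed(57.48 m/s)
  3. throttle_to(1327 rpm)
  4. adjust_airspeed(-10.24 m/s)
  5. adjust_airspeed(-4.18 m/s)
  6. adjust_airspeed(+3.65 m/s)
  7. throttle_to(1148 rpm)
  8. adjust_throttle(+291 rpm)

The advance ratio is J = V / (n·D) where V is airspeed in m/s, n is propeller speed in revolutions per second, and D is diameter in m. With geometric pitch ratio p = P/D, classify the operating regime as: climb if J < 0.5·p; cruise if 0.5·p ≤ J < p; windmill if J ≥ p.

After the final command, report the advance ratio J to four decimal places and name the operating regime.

set_propeller: D = 3.267 m, P = 1.696 m (p = P/D = 0.519131); state ← (V=0, rpm=0)
set_airspeed(57.48): V ← 57.48 m/s
throttle_to(1327): rpm ← 1327
adjust_airspeed(-10.24): V ← 57.48 -10.24 = 47.24 m/s
adjust_airspeed(-4.18): V ← 47.24 -4.18 = 43.06 m/s
adjust_airspeed(+3.65): V ← 43.06 +3.65 = 46.71 m/s
throttle_to(1148): rpm ← 1148
adjust_throttle(+291): rpm ← 1148 +291 = 1439
final state: V = 46.71 m/s, rpm = 1439 → n = rpm/60 = 23.983333 rev/s
J = V / (n·D) = 46.71 / (23.983333 × 3.267) = 0.596144
regime bands: climb J<0.2596 | cruise [0.2596, 0.5191) | windmill J≥0.5191
J = 0.5961 → windmill

J = 0.5961, regime = windmill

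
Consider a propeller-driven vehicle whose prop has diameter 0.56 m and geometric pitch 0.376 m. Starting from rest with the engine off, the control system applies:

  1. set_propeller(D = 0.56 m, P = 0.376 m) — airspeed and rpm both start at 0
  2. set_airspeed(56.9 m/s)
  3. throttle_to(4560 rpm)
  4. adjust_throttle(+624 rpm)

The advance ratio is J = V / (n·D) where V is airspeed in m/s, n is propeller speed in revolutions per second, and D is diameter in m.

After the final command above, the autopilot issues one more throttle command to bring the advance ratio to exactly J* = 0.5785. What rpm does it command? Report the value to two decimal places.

rpm = 10538.34

set_propeller: D = 0.56 m, P = 0.376 m (p = P/D = 0.671429); state ← (V=0, rpm=0)
set_airspeed(56.9): V ← 56.9 m/s
throttle_to(4560): rpm ← 4560
adjust_throttle(+624): rpm ← 4560 +624 = 5184
final state: V = 56.9 m/s, rpm = 5184 → n = rpm/60 = 86.400000 rev/s
target J* = 0.5785; solve J* = V/(n·D) for n: n = V/(J*·D) = 56.9/(0.5785 × 0.56) = 175.638968 rev/s
rpm = 60·n = 10538.338066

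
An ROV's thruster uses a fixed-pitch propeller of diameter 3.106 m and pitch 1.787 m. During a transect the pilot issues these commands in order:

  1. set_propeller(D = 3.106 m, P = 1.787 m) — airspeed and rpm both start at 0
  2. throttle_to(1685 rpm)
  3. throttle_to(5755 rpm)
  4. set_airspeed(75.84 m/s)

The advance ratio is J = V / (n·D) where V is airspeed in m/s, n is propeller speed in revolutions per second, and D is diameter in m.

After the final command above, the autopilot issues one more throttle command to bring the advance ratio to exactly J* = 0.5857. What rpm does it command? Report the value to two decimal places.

rpm = 2501.34

set_propeller: D = 3.106 m, P = 1.787 m (p = P/D = 0.575338); state ← (V=0, rpm=0)
throttle_to(1685): rpm ← 1685
throttle_to(5755): rpm ← 5755
set_airspeed(75.84): V ← 75.84 m/s
final state: V = 75.84 m/s, rpm = 5755 → n = rpm/60 = 95.916667 rev/s
target J* = 0.5857; solve J* = V/(n·D) for n: n = V/(J*·D) = 75.84/(0.5857 × 3.106) = 41.689016 rev/s
rpm = 60·n = 2501.340986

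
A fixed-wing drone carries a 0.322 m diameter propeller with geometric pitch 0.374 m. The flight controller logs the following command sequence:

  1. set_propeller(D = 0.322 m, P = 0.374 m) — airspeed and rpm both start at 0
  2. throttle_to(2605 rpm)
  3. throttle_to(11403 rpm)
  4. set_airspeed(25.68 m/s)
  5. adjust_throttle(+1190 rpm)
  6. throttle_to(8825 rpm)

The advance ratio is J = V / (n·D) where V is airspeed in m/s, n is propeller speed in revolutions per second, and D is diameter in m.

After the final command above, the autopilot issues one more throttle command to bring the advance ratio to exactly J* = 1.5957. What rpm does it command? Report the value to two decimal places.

set_propeller: D = 0.322 m, P = 0.374 m (p = P/D = 1.161491); state ← (V=0, rpm=0)
throttle_to(2605): rpm ← 2605
throttle_to(11403): rpm ← 11403
set_airspeed(25.68): V ← 25.68 m/s
adjust_throttle(+1190): rpm ← 11403 +1190 = 12593
throttle_to(8825): rpm ← 8825
final state: V = 25.68 m/s, rpm = 8825 → n = rpm/60 = 147.083333 rev/s
target J* = 1.5957; solve J* = V/(n·D) for n: n = V/(J*·D) = 25.68/(1.5957 × 0.322) = 49.979039 rev/s
rpm = 60·n = 2998.742350

rpm = 2998.74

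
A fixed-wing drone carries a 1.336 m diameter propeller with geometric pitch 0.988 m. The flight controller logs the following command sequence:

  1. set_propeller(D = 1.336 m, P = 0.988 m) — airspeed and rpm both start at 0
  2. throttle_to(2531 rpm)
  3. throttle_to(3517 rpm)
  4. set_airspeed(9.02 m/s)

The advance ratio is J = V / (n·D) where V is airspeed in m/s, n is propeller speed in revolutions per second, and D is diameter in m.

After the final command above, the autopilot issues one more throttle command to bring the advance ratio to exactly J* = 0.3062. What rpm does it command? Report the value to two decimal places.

rpm = 1322.96

set_propeller: D = 1.336 m, P = 0.988 m (p = P/D = 0.739521); state ← (V=0, rpm=0)
throttle_to(2531): rpm ← 2531
throttle_to(3517): rpm ← 3517
set_airspeed(9.02): V ← 9.02 m/s
final state: V = 9.02 m/s, rpm = 3517 → n = rpm/60 = 58.616667 rev/s
target J* = 0.3062; solve J* = V/(n·D) for n: n = V/(J*·D) = 9.02/(0.3062 × 1.336) = 22.049304 rev/s
rpm = 60·n = 1322.958264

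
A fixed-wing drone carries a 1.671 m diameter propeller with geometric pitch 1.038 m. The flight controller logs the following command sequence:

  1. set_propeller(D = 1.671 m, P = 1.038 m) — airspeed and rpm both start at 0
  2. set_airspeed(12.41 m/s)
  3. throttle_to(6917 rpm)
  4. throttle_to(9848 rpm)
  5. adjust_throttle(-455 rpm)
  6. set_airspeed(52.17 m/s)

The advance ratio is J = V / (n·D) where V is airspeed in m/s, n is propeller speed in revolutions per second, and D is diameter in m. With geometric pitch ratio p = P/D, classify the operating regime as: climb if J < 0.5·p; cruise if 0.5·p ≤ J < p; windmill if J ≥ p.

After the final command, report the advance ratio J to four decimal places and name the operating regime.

J = 0.1994, regime = climb

set_propeller: D = 1.671 m, P = 1.038 m (p = P/D = 0.621185); state ← (V=0, rpm=0)
set_airspeed(12.41): V ← 12.41 m/s
throttle_to(6917): rpm ← 6917
throttle_to(9848): rpm ← 9848
adjust_throttle(-455): rpm ← 9848 -455 = 9393
set_airspeed(52.17): V ← 52.17 m/s
final state: V = 52.17 m/s, rpm = 9393 → n = rpm/60 = 156.550000 rev/s
J = V / (n·D) = 52.17 / (156.550000 × 1.671) = 0.199430
regime bands: climb J<0.3106 | cruise [0.3106, 0.6212) | windmill J≥0.6212
J = 0.1994 → climb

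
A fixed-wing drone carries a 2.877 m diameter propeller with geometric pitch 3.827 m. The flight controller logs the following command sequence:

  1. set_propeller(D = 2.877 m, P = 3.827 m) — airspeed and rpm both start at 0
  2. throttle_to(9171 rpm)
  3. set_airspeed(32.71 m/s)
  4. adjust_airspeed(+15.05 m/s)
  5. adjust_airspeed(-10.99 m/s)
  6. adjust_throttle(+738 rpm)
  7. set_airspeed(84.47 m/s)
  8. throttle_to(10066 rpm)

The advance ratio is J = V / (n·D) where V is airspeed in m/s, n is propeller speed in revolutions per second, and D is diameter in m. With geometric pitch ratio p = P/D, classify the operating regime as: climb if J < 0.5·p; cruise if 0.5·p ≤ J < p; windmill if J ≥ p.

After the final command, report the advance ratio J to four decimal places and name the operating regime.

J = 0.1750, regime = climb

set_propeller: D = 2.877 m, P = 3.827 m (p = P/D = 1.330205); state ← (V=0, rpm=0)
throttle_to(9171): rpm ← 9171
set_airspeed(32.71): V ← 32.71 m/s
adjust_airspeed(+15.05): V ← 32.71 +15.05 = 47.76 m/s
adjust_airspeed(-10.99): V ← 47.76 -10.99 = 36.77 m/s
adjust_throttle(+738): rpm ← 9171 +738 = 9909
set_airspeed(84.47): V ← 84.47 m/s
throttle_to(10066): rpm ← 10066
final state: V = 84.47 m/s, rpm = 10066 → n = rpm/60 = 167.766667 rev/s
J = V / (n·D) = 84.47 / (167.766667 × 2.877) = 0.175008
regime bands: climb J<0.6651 | cruise [0.6651, 1.3302) | windmill J≥1.3302
J = 0.1750 → climb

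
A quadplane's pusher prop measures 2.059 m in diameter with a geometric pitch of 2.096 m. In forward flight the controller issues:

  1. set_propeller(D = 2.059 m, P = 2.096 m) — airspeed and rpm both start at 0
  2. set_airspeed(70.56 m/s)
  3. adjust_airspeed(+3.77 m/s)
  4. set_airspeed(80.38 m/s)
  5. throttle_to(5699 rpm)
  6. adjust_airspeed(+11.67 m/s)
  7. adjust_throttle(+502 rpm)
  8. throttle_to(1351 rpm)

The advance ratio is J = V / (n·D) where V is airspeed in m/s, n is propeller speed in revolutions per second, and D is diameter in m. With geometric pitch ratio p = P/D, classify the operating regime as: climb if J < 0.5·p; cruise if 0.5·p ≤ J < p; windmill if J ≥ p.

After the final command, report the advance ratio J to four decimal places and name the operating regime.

set_propeller: D = 2.059 m, P = 2.096 m (p = P/D = 1.017970); state ← (V=0, rpm=0)
set_airspeed(70.56): V ← 70.56 m/s
adjust_airspeed(+3.77): V ← 70.56 +3.77 = 74.33 m/s
set_airspeed(80.38): V ← 80.38 m/s
throttle_to(5699): rpm ← 5699
adjust_airspeed(+11.67): V ← 80.38 +11.67 = 92.05 m/s
adjust_throttle(+502): rpm ← 5699 +502 = 6201
throttle_to(1351): rpm ← 1351
final state: V = 92.05 m/s, rpm = 1351 → n = rpm/60 = 22.516667 rev/s
J = V / (n·D) = 92.05 / (22.516667 × 2.059) = 1.985470
regime bands: climb J<0.5090 | cruise [0.5090, 1.0180) | windmill J≥1.0180
J = 1.9855 → windmill

J = 1.9855, regime = windmill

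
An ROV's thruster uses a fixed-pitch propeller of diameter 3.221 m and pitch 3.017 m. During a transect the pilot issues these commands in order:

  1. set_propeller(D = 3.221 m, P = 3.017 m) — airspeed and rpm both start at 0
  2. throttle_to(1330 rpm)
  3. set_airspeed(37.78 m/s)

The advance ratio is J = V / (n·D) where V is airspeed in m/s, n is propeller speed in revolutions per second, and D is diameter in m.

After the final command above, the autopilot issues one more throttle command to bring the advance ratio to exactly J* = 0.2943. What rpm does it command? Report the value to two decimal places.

set_propeller: D = 3.221 m, P = 3.017 m (p = P/D = 0.936666); state ← (V=0, rpm=0)
throttle_to(1330): rpm ← 1330
set_airspeed(37.78): V ← 37.78 m/s
final state: V = 37.78 m/s, rpm = 1330 → n = rpm/60 = 22.166667 rev/s
target J* = 0.2943; solve J* = V/(n·D) for n: n = V/(J*·D) = 37.78/(0.2943 × 3.221) = 39.854831 rev/s
rpm = 60·n = 2391.289831

rpm = 2391.29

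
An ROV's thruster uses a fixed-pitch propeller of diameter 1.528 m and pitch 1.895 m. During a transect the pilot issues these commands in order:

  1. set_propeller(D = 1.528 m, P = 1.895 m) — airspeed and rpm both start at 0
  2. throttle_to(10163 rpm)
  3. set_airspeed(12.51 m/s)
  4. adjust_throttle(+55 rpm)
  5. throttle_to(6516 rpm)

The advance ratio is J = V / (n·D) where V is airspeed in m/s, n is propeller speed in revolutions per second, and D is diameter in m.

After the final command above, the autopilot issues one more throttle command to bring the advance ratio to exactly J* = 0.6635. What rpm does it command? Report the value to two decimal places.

set_propeller: D = 1.528 m, P = 1.895 m (p = P/D = 1.240183); state ← (V=0, rpm=0)
throttle_to(10163): rpm ← 10163
set_airspeed(12.51): V ← 12.51 m/s
adjust_throttle(+55): rpm ← 10163 +55 = 10218
throttle_to(6516): rpm ← 6516
final state: V = 12.51 m/s, rpm = 6516 → n = rpm/60 = 108.600000 rev/s
target J* = 0.6635; solve J* = V/(n·D) for n: n = V/(J*·D) = 12.51/(0.6635 × 1.528) = 12.339371 rev/s
rpm = 60·n = 740.362271

rpm = 740.36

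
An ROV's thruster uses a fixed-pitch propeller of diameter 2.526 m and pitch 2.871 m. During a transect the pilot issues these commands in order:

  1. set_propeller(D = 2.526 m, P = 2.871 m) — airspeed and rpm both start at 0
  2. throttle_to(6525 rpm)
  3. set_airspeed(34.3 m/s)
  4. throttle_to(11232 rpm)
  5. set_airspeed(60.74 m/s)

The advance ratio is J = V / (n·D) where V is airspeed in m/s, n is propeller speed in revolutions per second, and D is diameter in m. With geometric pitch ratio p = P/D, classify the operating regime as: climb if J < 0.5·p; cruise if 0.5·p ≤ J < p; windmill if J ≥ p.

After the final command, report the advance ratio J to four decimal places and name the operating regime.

J = 0.1285, regime = climb

set_propeller: D = 2.526 m, P = 2.871 m (p = P/D = 1.136580); state ← (V=0, rpm=0)
throttle_to(6525): rpm ← 6525
set_airspeed(34.3): V ← 34.3 m/s
throttle_to(11232): rpm ← 11232
set_airspeed(60.74): V ← 60.74 m/s
final state: V = 60.74 m/s, rpm = 11232 → n = rpm/60 = 187.200000 rev/s
J = V / (n·D) = 60.74 / (187.200000 × 2.526) = 0.128450
regime bands: climb J<0.5683 | cruise [0.5683, 1.1366) | windmill J≥1.1366
J = 0.1285 → climb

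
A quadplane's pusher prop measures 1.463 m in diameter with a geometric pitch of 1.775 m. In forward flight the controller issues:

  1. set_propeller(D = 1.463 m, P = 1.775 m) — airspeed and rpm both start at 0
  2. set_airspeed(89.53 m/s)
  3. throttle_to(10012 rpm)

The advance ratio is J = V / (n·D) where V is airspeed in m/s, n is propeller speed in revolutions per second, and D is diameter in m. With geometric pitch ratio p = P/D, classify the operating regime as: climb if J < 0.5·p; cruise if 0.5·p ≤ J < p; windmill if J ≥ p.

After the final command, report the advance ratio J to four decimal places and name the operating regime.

set_propeller: D = 1.463 m, P = 1.775 m (p = P/D = 1.213260); state ← (V=0, rpm=0)
set_airspeed(89.53): V ← 89.53 m/s
throttle_to(10012): rpm ← 10012
final state: V = 89.53 m/s, rpm = 10012 → n = rpm/60 = 166.866667 rev/s
J = V / (n·D) = 89.53 / (166.866667 × 1.463) = 0.366737
regime bands: climb J<0.6066 | cruise [0.6066, 1.2133) | windmill J≥1.2133
J = 0.3667 → climb

J = 0.3667, regime = climb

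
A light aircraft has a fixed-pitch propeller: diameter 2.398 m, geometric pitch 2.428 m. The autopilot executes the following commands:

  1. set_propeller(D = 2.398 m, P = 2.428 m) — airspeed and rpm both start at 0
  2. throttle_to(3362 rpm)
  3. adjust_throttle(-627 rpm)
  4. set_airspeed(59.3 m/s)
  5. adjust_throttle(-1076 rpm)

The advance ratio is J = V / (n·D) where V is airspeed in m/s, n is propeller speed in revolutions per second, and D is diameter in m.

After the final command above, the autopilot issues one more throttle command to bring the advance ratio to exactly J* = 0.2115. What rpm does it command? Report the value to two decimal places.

set_propeller: D = 2.398 m, P = 2.428 m (p = P/D = 1.012510); state ← (V=0, rpm=0)
throttle_to(3362): rpm ← 3362
adjust_throttle(-627): rpm ← 3362 -627 = 2735
set_airspeed(59.3): V ← 59.3 m/s
adjust_throttle(-1076): rpm ← 2735 -1076 = 1659
final state: V = 59.3 m/s, rpm = 1659 → n = rpm/60 = 27.650000 rev/s
target J* = 0.2115; solve J* = V/(n·D) for n: n = V/(J*·D) = 59.3/(0.2115 × 2.398) = 116.921706 rev/s
rpm = 60·n = 7015.302350

rpm = 7015.30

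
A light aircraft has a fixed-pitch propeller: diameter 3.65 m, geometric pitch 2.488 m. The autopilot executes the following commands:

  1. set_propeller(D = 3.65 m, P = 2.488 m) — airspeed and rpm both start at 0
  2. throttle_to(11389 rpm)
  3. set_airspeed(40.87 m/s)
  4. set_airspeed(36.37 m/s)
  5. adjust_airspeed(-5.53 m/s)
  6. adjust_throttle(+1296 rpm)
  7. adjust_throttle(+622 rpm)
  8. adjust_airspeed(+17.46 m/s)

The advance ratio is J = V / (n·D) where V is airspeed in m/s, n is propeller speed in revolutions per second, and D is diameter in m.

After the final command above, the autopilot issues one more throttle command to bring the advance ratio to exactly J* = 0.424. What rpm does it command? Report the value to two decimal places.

rpm = 1872.58

set_propeller: D = 3.65 m, P = 2.488 m (p = P/D = 0.681644); state ← (V=0, rpm=0)
throttle_to(11389): rpm ← 11389
set_airspeed(40.87): V ← 40.87 m/s
set_airspeed(36.37): V ← 36.37 m/s
adjust_airspeed(-5.53): V ← 36.37 -5.53 = 30.84 m/s
adjust_throttle(+1296): rpm ← 11389 +1296 = 12685
adjust_throttle(+622): rpm ← 12685 +622 = 13307
adjust_airspeed(+17.46): V ← 30.84 +17.46 = 48.3 m/s
final state: V = 48.3 m/s, rpm = 13307 → n = rpm/60 = 221.783333 rev/s
target J* = 0.424; solve J* = V/(n·D) for n: n = V/(J*·D) = 48.3/(0.424 × 3.65) = 31.209615 rev/s
rpm = 60·n = 1872.576893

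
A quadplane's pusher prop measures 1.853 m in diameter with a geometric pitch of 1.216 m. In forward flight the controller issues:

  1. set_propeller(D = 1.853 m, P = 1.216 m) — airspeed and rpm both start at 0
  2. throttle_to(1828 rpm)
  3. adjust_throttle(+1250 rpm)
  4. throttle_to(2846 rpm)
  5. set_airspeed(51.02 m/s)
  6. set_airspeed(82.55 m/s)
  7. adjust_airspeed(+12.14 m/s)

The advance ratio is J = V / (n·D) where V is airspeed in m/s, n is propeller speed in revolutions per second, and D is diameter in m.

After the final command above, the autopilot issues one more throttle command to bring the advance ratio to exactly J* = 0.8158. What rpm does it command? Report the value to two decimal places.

set_propeller: D = 1.853 m, P = 1.216 m (p = P/D = 0.656233); state ← (V=0, rpm=0)
throttle_to(1828): rpm ← 1828
adjust_throttle(+1250): rpm ← 1828 +1250 = 3078
throttle_to(2846): rpm ← 2846
set_airspeed(51.02): V ← 51.02 m/s
set_airspeed(82.55): V ← 82.55 m/s
adjust_airspeed(+12.14): V ← 82.55 +12.14 = 94.69 m/s
final state: V = 94.69 m/s, rpm = 2846 → n = rpm/60 = 47.433333 rev/s
target J* = 0.8158; solve J* = V/(n·D) for n: n = V/(J*·D) = 94.69/(0.8158 × 1.853) = 62.639026 rev/s
rpm = 60·n = 3758.341561

rpm = 3758.34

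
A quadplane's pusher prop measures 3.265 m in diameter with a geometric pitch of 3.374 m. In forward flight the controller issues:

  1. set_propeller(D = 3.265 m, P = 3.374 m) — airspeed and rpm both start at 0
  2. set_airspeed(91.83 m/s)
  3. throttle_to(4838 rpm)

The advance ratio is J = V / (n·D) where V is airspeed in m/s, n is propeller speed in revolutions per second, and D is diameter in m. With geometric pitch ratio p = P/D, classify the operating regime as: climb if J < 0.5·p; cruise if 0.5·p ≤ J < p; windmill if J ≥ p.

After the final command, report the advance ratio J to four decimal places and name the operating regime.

set_propeller: D = 3.265 m, P = 3.374 m (p = P/D = 1.033384); state ← (V=0, rpm=0)
set_airspeed(91.83): V ← 91.83 m/s
throttle_to(4838): rpm ← 4838
final state: V = 91.83 m/s, rpm = 4838 → n = rpm/60 = 80.633333 rev/s
J = V / (n·D) = 91.83 / (80.633333 × 3.265) = 0.348808
regime bands: climb J<0.5167 | cruise [0.5167, 1.0334) | windmill J≥1.0334
J = 0.3488 → climb

J = 0.3488, regime = climb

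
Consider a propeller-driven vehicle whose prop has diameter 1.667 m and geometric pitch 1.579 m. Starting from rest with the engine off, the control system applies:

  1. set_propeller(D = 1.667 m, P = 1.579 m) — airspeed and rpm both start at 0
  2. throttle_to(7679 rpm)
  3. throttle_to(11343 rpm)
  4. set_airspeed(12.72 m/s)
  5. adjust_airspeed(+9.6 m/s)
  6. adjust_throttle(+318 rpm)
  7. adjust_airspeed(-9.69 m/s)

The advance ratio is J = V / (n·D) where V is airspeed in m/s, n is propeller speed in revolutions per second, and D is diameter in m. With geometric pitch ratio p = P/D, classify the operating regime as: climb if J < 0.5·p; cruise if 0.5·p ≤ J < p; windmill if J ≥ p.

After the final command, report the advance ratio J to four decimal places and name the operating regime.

J = 0.0390, regime = climb

set_propeller: D = 1.667 m, P = 1.579 m (p = P/D = 0.947211); state ← (V=0, rpm=0)
throttle_to(7679): rpm ← 7679
throttle_to(11343): rpm ← 11343
set_airspeed(12.72): V ← 12.72 m/s
adjust_airspeed(+9.6): V ← 12.72 +9.6 = 22.32 m/s
adjust_throttle(+318): rpm ← 11343 +318 = 11661
adjust_airspeed(-9.69): V ← 22.32 -9.69 = 12.63 m/s
final state: V = 12.63 m/s, rpm = 11661 → n = rpm/60 = 194.350000 rev/s
J = V / (n·D) = 12.63 / (194.350000 × 1.667) = 0.038984
regime bands: climb J<0.4736 | cruise [0.4736, 0.9472) | windmill J≥0.9472
J = 0.0390 → climb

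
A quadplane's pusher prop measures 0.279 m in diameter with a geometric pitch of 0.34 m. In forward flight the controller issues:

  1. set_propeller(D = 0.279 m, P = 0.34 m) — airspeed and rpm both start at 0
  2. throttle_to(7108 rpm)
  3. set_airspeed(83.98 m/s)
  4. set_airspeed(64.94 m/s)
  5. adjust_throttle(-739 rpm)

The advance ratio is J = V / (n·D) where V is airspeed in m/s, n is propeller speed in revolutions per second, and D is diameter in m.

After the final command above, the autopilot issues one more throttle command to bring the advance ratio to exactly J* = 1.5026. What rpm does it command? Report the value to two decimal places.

set_propeller: D = 0.279 m, P = 0.34 m (p = P/D = 1.218638); state ← (V=0, rpm=0)
throttle_to(7108): rpm ← 7108
set_airspeed(83.98): V ← 83.98 m/s
set_airspeed(64.94): V ← 64.94 m/s
adjust_throttle(-739): rpm ← 7108 -739 = 6369
final state: V = 64.94 m/s, rpm = 6369 → n = rpm/60 = 106.150000 rev/s
target J* = 1.5026; solve J* = V/(n·D) for n: n = V/(J*·D) = 64.94/(1.5026 × 0.279) = 154.904736 rev/s
rpm = 60·n = 9294.284173

rpm = 9294.28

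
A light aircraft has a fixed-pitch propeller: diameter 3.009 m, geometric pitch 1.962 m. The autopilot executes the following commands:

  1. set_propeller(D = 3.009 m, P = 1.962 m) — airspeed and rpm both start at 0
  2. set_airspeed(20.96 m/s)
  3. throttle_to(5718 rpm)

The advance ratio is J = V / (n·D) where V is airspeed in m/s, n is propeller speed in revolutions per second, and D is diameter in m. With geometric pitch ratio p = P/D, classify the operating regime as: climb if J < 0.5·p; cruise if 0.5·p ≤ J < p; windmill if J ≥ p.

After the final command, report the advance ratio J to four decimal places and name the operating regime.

J = 0.0731, regime = climb

set_propeller: D = 3.009 m, P = 1.962 m (p = P/D = 0.652044); state ← (V=0, rpm=0)
set_airspeed(20.96): V ← 20.96 m/s
throttle_to(5718): rpm ← 5718
final state: V = 20.96 m/s, rpm = 5718 → n = rpm/60 = 95.300000 rev/s
J = V / (n·D) = 20.96 / (95.300000 × 3.009) = 0.073093
regime bands: climb J<0.3260 | cruise [0.3260, 0.6520) | windmill J≥0.6520
J = 0.0731 → climb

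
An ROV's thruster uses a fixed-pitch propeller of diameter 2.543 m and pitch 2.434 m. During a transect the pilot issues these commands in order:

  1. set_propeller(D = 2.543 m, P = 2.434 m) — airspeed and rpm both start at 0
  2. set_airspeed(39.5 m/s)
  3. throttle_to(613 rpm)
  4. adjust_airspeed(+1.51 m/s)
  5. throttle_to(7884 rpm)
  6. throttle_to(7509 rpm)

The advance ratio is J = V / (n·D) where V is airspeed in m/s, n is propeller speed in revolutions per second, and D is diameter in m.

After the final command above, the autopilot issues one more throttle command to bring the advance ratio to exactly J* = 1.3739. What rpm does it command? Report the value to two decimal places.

rpm = 704.27

set_propeller: D = 2.543 m, P = 2.434 m (p = P/D = 0.957137); state ← (V=0, rpm=0)
set_airspeed(39.5): V ← 39.5 m/s
throttle_to(613): rpm ← 613
adjust_airspeed(+1.51): V ← 39.5 +1.51 = 41.01 m/s
throttle_to(7884): rpm ← 7884
throttle_to(7509): rpm ← 7509
final state: V = 41.01 m/s, rpm = 7509 → n = rpm/60 = 125.150000 rev/s
target J* = 1.3739; solve J* = V/(n·D) for n: n = V/(J*·D) = 41.01/(1.3739 × 2.543) = 11.737843 rev/s
rpm = 60·n = 704.270563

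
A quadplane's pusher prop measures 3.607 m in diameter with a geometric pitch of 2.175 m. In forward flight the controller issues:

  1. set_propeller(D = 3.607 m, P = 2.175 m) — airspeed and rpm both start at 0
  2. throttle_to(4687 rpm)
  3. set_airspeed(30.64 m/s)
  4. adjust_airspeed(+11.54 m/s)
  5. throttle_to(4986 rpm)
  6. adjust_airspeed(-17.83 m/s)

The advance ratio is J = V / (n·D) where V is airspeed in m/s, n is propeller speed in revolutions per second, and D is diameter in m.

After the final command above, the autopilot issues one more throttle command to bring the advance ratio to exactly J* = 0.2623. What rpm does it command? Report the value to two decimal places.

rpm = 1544.21

set_propeller: D = 3.607 m, P = 2.175 m (p = P/D = 0.602994); state ← (V=0, rpm=0)
throttle_to(4687): rpm ← 4687
set_airspeed(30.64): V ← 30.64 m/s
adjust_airspeed(+11.54): V ← 30.64 +11.54 = 42.18 m/s
throttle_to(4986): rpm ← 4986
adjust_airspeed(-17.83): V ← 42.18 -17.83 = 24.35 m/s
final state: V = 24.35 m/s, rpm = 4986 → n = rpm/60 = 83.100000 rev/s
target J* = 0.2623; solve J* = V/(n·D) for n: n = V/(J*·D) = 24.35/(0.2623 × 3.607) = 25.736799 rev/s
rpm = 60·n = 1544.207947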